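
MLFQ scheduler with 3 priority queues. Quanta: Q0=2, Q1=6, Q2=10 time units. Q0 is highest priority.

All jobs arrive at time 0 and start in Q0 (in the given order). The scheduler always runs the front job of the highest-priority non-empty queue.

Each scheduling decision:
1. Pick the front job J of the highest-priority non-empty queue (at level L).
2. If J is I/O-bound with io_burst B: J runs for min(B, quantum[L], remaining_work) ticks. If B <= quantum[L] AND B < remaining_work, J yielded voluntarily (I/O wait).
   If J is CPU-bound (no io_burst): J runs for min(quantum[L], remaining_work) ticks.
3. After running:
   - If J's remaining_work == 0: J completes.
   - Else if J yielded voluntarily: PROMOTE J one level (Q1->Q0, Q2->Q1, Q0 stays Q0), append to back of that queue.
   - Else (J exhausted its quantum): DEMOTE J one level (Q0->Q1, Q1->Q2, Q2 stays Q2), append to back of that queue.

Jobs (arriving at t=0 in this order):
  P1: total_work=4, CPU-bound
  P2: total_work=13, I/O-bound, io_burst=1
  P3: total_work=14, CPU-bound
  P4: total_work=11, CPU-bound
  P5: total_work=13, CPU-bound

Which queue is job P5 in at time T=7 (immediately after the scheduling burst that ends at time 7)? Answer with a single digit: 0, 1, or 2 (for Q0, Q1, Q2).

Answer: 0

Derivation:
t=0-2: P1@Q0 runs 2, rem=2, quantum used, demote→Q1. Q0=[P2,P3,P4,P5] Q1=[P1] Q2=[]
t=2-3: P2@Q0 runs 1, rem=12, I/O yield, promote→Q0. Q0=[P3,P4,P5,P2] Q1=[P1] Q2=[]
t=3-5: P3@Q0 runs 2, rem=12, quantum used, demote→Q1. Q0=[P4,P5,P2] Q1=[P1,P3] Q2=[]
t=5-7: P4@Q0 runs 2, rem=9, quantum used, demote→Q1. Q0=[P5,P2] Q1=[P1,P3,P4] Q2=[]
t=7-9: P5@Q0 runs 2, rem=11, quantum used, demote→Q1. Q0=[P2] Q1=[P1,P3,P4,P5] Q2=[]
t=9-10: P2@Q0 runs 1, rem=11, I/O yield, promote→Q0. Q0=[P2] Q1=[P1,P3,P4,P5] Q2=[]
t=10-11: P2@Q0 runs 1, rem=10, I/O yield, promote→Q0. Q0=[P2] Q1=[P1,P3,P4,P5] Q2=[]
t=11-12: P2@Q0 runs 1, rem=9, I/O yield, promote→Q0. Q0=[P2] Q1=[P1,P3,P4,P5] Q2=[]
t=12-13: P2@Q0 runs 1, rem=8, I/O yield, promote→Q0. Q0=[P2] Q1=[P1,P3,P4,P5] Q2=[]
t=13-14: P2@Q0 runs 1, rem=7, I/O yield, promote→Q0. Q0=[P2] Q1=[P1,P3,P4,P5] Q2=[]
t=14-15: P2@Q0 runs 1, rem=6, I/O yield, promote→Q0. Q0=[P2] Q1=[P1,P3,P4,P5] Q2=[]
t=15-16: P2@Q0 runs 1, rem=5, I/O yield, promote→Q0. Q0=[P2] Q1=[P1,P3,P4,P5] Q2=[]
t=16-17: P2@Q0 runs 1, rem=4, I/O yield, promote→Q0. Q0=[P2] Q1=[P1,P3,P4,P5] Q2=[]
t=17-18: P2@Q0 runs 1, rem=3, I/O yield, promote→Q0. Q0=[P2] Q1=[P1,P3,P4,P5] Q2=[]
t=18-19: P2@Q0 runs 1, rem=2, I/O yield, promote→Q0. Q0=[P2] Q1=[P1,P3,P4,P5] Q2=[]
t=19-20: P2@Q0 runs 1, rem=1, I/O yield, promote→Q0. Q0=[P2] Q1=[P1,P3,P4,P5] Q2=[]
t=20-21: P2@Q0 runs 1, rem=0, completes. Q0=[] Q1=[P1,P3,P4,P5] Q2=[]
t=21-23: P1@Q1 runs 2, rem=0, completes. Q0=[] Q1=[P3,P4,P5] Q2=[]
t=23-29: P3@Q1 runs 6, rem=6, quantum used, demote→Q2. Q0=[] Q1=[P4,P5] Q2=[P3]
t=29-35: P4@Q1 runs 6, rem=3, quantum used, demote→Q2. Q0=[] Q1=[P5] Q2=[P3,P4]
t=35-41: P5@Q1 runs 6, rem=5, quantum used, demote→Q2. Q0=[] Q1=[] Q2=[P3,P4,P5]
t=41-47: P3@Q2 runs 6, rem=0, completes. Q0=[] Q1=[] Q2=[P4,P5]
t=47-50: P4@Q2 runs 3, rem=0, completes. Q0=[] Q1=[] Q2=[P5]
t=50-55: P5@Q2 runs 5, rem=0, completes. Q0=[] Q1=[] Q2=[]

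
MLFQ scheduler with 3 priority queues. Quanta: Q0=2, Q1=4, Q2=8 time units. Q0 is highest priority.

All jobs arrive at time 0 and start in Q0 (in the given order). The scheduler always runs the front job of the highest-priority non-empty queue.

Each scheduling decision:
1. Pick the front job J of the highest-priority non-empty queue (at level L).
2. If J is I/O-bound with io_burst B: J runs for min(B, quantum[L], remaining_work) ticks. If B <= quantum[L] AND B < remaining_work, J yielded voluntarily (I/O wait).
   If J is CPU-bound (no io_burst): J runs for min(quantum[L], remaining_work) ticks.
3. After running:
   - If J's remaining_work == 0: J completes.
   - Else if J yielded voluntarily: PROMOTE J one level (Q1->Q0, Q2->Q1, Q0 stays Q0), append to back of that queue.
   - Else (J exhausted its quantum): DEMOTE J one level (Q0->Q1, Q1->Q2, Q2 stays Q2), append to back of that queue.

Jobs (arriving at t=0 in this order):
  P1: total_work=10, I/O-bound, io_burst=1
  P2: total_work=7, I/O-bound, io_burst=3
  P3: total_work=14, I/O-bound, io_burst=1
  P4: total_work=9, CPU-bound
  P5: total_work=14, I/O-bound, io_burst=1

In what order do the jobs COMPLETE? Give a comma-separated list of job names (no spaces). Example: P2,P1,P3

t=0-1: P1@Q0 runs 1, rem=9, I/O yield, promote→Q0. Q0=[P2,P3,P4,P5,P1] Q1=[] Q2=[]
t=1-3: P2@Q0 runs 2, rem=5, quantum used, demote→Q1. Q0=[P3,P4,P5,P1] Q1=[P2] Q2=[]
t=3-4: P3@Q0 runs 1, rem=13, I/O yield, promote→Q0. Q0=[P4,P5,P1,P3] Q1=[P2] Q2=[]
t=4-6: P4@Q0 runs 2, rem=7, quantum used, demote→Q1. Q0=[P5,P1,P3] Q1=[P2,P4] Q2=[]
t=6-7: P5@Q0 runs 1, rem=13, I/O yield, promote→Q0. Q0=[P1,P3,P5] Q1=[P2,P4] Q2=[]
t=7-8: P1@Q0 runs 1, rem=8, I/O yield, promote→Q0. Q0=[P3,P5,P1] Q1=[P2,P4] Q2=[]
t=8-9: P3@Q0 runs 1, rem=12, I/O yield, promote→Q0. Q0=[P5,P1,P3] Q1=[P2,P4] Q2=[]
t=9-10: P5@Q0 runs 1, rem=12, I/O yield, promote→Q0. Q0=[P1,P3,P5] Q1=[P2,P4] Q2=[]
t=10-11: P1@Q0 runs 1, rem=7, I/O yield, promote→Q0. Q0=[P3,P5,P1] Q1=[P2,P4] Q2=[]
t=11-12: P3@Q0 runs 1, rem=11, I/O yield, promote→Q0. Q0=[P5,P1,P3] Q1=[P2,P4] Q2=[]
t=12-13: P5@Q0 runs 1, rem=11, I/O yield, promote→Q0. Q0=[P1,P3,P5] Q1=[P2,P4] Q2=[]
t=13-14: P1@Q0 runs 1, rem=6, I/O yield, promote→Q0. Q0=[P3,P5,P1] Q1=[P2,P4] Q2=[]
t=14-15: P3@Q0 runs 1, rem=10, I/O yield, promote→Q0. Q0=[P5,P1,P3] Q1=[P2,P4] Q2=[]
t=15-16: P5@Q0 runs 1, rem=10, I/O yield, promote→Q0. Q0=[P1,P3,P5] Q1=[P2,P4] Q2=[]
t=16-17: P1@Q0 runs 1, rem=5, I/O yield, promote→Q0. Q0=[P3,P5,P1] Q1=[P2,P4] Q2=[]
t=17-18: P3@Q0 runs 1, rem=9, I/O yield, promote→Q0. Q0=[P5,P1,P3] Q1=[P2,P4] Q2=[]
t=18-19: P5@Q0 runs 1, rem=9, I/O yield, promote→Q0. Q0=[P1,P3,P5] Q1=[P2,P4] Q2=[]
t=19-20: P1@Q0 runs 1, rem=4, I/O yield, promote→Q0. Q0=[P3,P5,P1] Q1=[P2,P4] Q2=[]
t=20-21: P3@Q0 runs 1, rem=8, I/O yield, promote→Q0. Q0=[P5,P1,P3] Q1=[P2,P4] Q2=[]
t=21-22: P5@Q0 runs 1, rem=8, I/O yield, promote→Q0. Q0=[P1,P3,P5] Q1=[P2,P4] Q2=[]
t=22-23: P1@Q0 runs 1, rem=3, I/O yield, promote→Q0. Q0=[P3,P5,P1] Q1=[P2,P4] Q2=[]
t=23-24: P3@Q0 runs 1, rem=7, I/O yield, promote→Q0. Q0=[P5,P1,P3] Q1=[P2,P4] Q2=[]
t=24-25: P5@Q0 runs 1, rem=7, I/O yield, promote→Q0. Q0=[P1,P3,P5] Q1=[P2,P4] Q2=[]
t=25-26: P1@Q0 runs 1, rem=2, I/O yield, promote→Q0. Q0=[P3,P5,P1] Q1=[P2,P4] Q2=[]
t=26-27: P3@Q0 runs 1, rem=6, I/O yield, promote→Q0. Q0=[P5,P1,P3] Q1=[P2,P4] Q2=[]
t=27-28: P5@Q0 runs 1, rem=6, I/O yield, promote→Q0. Q0=[P1,P3,P5] Q1=[P2,P4] Q2=[]
t=28-29: P1@Q0 runs 1, rem=1, I/O yield, promote→Q0. Q0=[P3,P5,P1] Q1=[P2,P4] Q2=[]
t=29-30: P3@Q0 runs 1, rem=5, I/O yield, promote→Q0. Q0=[P5,P1,P3] Q1=[P2,P4] Q2=[]
t=30-31: P5@Q0 runs 1, rem=5, I/O yield, promote→Q0. Q0=[P1,P3,P5] Q1=[P2,P4] Q2=[]
t=31-32: P1@Q0 runs 1, rem=0, completes. Q0=[P3,P5] Q1=[P2,P4] Q2=[]
t=32-33: P3@Q0 runs 1, rem=4, I/O yield, promote→Q0. Q0=[P5,P3] Q1=[P2,P4] Q2=[]
t=33-34: P5@Q0 runs 1, rem=4, I/O yield, promote→Q0. Q0=[P3,P5] Q1=[P2,P4] Q2=[]
t=34-35: P3@Q0 runs 1, rem=3, I/O yield, promote→Q0. Q0=[P5,P3] Q1=[P2,P4] Q2=[]
t=35-36: P5@Q0 runs 1, rem=3, I/O yield, promote→Q0. Q0=[P3,P5] Q1=[P2,P4] Q2=[]
t=36-37: P3@Q0 runs 1, rem=2, I/O yield, promote→Q0. Q0=[P5,P3] Q1=[P2,P4] Q2=[]
t=37-38: P5@Q0 runs 1, rem=2, I/O yield, promote→Q0. Q0=[P3,P5] Q1=[P2,P4] Q2=[]
t=38-39: P3@Q0 runs 1, rem=1, I/O yield, promote→Q0. Q0=[P5,P3] Q1=[P2,P4] Q2=[]
t=39-40: P5@Q0 runs 1, rem=1, I/O yield, promote→Q0. Q0=[P3,P5] Q1=[P2,P4] Q2=[]
t=40-41: P3@Q0 runs 1, rem=0, completes. Q0=[P5] Q1=[P2,P4] Q2=[]
t=41-42: P5@Q0 runs 1, rem=0, completes. Q0=[] Q1=[P2,P4] Q2=[]
t=42-45: P2@Q1 runs 3, rem=2, I/O yield, promote→Q0. Q0=[P2] Q1=[P4] Q2=[]
t=45-47: P2@Q0 runs 2, rem=0, completes. Q0=[] Q1=[P4] Q2=[]
t=47-51: P4@Q1 runs 4, rem=3, quantum used, demote→Q2. Q0=[] Q1=[] Q2=[P4]
t=51-54: P4@Q2 runs 3, rem=0, completes. Q0=[] Q1=[] Q2=[]

Answer: P1,P3,P5,P2,P4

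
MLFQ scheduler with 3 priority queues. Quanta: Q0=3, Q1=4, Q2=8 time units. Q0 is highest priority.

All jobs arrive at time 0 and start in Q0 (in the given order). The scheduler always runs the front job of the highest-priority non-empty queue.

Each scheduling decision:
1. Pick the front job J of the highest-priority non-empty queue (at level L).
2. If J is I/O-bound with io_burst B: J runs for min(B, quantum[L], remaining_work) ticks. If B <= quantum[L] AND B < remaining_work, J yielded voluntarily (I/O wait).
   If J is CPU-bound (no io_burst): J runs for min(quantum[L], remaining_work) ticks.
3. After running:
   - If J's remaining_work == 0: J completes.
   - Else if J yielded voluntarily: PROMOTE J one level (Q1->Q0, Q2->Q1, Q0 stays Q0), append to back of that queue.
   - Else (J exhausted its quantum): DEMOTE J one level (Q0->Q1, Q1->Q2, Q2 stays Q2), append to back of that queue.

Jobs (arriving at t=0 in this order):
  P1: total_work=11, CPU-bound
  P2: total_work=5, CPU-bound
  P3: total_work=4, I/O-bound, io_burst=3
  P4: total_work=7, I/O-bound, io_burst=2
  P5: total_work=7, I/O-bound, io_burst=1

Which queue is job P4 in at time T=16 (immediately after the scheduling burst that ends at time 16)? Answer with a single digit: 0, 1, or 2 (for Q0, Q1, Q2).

Answer: 0

Derivation:
t=0-3: P1@Q0 runs 3, rem=8, quantum used, demote→Q1. Q0=[P2,P3,P4,P5] Q1=[P1] Q2=[]
t=3-6: P2@Q0 runs 3, rem=2, quantum used, demote→Q1. Q0=[P3,P4,P5] Q1=[P1,P2] Q2=[]
t=6-9: P3@Q0 runs 3, rem=1, I/O yield, promote→Q0. Q0=[P4,P5,P3] Q1=[P1,P2] Q2=[]
t=9-11: P4@Q0 runs 2, rem=5, I/O yield, promote→Q0. Q0=[P5,P3,P4] Q1=[P1,P2] Q2=[]
t=11-12: P5@Q0 runs 1, rem=6, I/O yield, promote→Q0. Q0=[P3,P4,P5] Q1=[P1,P2] Q2=[]
t=12-13: P3@Q0 runs 1, rem=0, completes. Q0=[P4,P5] Q1=[P1,P2] Q2=[]
t=13-15: P4@Q0 runs 2, rem=3, I/O yield, promote→Q0. Q0=[P5,P4] Q1=[P1,P2] Q2=[]
t=15-16: P5@Q0 runs 1, rem=5, I/O yield, promote→Q0. Q0=[P4,P5] Q1=[P1,P2] Q2=[]
t=16-18: P4@Q0 runs 2, rem=1, I/O yield, promote→Q0. Q0=[P5,P4] Q1=[P1,P2] Q2=[]
t=18-19: P5@Q0 runs 1, rem=4, I/O yield, promote→Q0. Q0=[P4,P5] Q1=[P1,P2] Q2=[]
t=19-20: P4@Q0 runs 1, rem=0, completes. Q0=[P5] Q1=[P1,P2] Q2=[]
t=20-21: P5@Q0 runs 1, rem=3, I/O yield, promote→Q0. Q0=[P5] Q1=[P1,P2] Q2=[]
t=21-22: P5@Q0 runs 1, rem=2, I/O yield, promote→Q0. Q0=[P5] Q1=[P1,P2] Q2=[]
t=22-23: P5@Q0 runs 1, rem=1, I/O yield, promote→Q0. Q0=[P5] Q1=[P1,P2] Q2=[]
t=23-24: P5@Q0 runs 1, rem=0, completes. Q0=[] Q1=[P1,P2] Q2=[]
t=24-28: P1@Q1 runs 4, rem=4, quantum used, demote→Q2. Q0=[] Q1=[P2] Q2=[P1]
t=28-30: P2@Q1 runs 2, rem=0, completes. Q0=[] Q1=[] Q2=[P1]
t=30-34: P1@Q2 runs 4, rem=0, completes. Q0=[] Q1=[] Q2=[]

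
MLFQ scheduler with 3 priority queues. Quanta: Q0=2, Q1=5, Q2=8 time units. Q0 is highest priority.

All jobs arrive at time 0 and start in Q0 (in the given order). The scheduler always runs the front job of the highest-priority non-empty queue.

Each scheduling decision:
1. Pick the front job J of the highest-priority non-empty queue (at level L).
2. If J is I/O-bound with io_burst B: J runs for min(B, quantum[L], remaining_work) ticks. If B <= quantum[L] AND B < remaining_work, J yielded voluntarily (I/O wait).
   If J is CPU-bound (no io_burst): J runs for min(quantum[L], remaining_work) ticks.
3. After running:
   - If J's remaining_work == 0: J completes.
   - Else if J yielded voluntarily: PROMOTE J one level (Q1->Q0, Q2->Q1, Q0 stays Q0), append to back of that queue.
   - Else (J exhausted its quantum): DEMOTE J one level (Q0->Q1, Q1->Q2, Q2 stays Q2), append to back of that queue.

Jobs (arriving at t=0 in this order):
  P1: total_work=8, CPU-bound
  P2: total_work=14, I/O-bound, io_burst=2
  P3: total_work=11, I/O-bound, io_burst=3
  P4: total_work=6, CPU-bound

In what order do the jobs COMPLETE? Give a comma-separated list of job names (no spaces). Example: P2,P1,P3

t=0-2: P1@Q0 runs 2, rem=6, quantum used, demote→Q1. Q0=[P2,P3,P4] Q1=[P1] Q2=[]
t=2-4: P2@Q0 runs 2, rem=12, I/O yield, promote→Q0. Q0=[P3,P4,P2] Q1=[P1] Q2=[]
t=4-6: P3@Q0 runs 2, rem=9, quantum used, demote→Q1. Q0=[P4,P2] Q1=[P1,P3] Q2=[]
t=6-8: P4@Q0 runs 2, rem=4, quantum used, demote→Q1. Q0=[P2] Q1=[P1,P3,P4] Q2=[]
t=8-10: P2@Q0 runs 2, rem=10, I/O yield, promote→Q0. Q0=[P2] Q1=[P1,P3,P4] Q2=[]
t=10-12: P2@Q0 runs 2, rem=8, I/O yield, promote→Q0. Q0=[P2] Q1=[P1,P3,P4] Q2=[]
t=12-14: P2@Q0 runs 2, rem=6, I/O yield, promote→Q0. Q0=[P2] Q1=[P1,P3,P4] Q2=[]
t=14-16: P2@Q0 runs 2, rem=4, I/O yield, promote→Q0. Q0=[P2] Q1=[P1,P3,P4] Q2=[]
t=16-18: P2@Q0 runs 2, rem=2, I/O yield, promote→Q0. Q0=[P2] Q1=[P1,P3,P4] Q2=[]
t=18-20: P2@Q0 runs 2, rem=0, completes. Q0=[] Q1=[P1,P3,P4] Q2=[]
t=20-25: P1@Q1 runs 5, rem=1, quantum used, demote→Q2. Q0=[] Q1=[P3,P4] Q2=[P1]
t=25-28: P3@Q1 runs 3, rem=6, I/O yield, promote→Q0. Q0=[P3] Q1=[P4] Q2=[P1]
t=28-30: P3@Q0 runs 2, rem=4, quantum used, demote→Q1. Q0=[] Q1=[P4,P3] Q2=[P1]
t=30-34: P4@Q1 runs 4, rem=0, completes. Q0=[] Q1=[P3] Q2=[P1]
t=34-37: P3@Q1 runs 3, rem=1, I/O yield, promote→Q0. Q0=[P3] Q1=[] Q2=[P1]
t=37-38: P3@Q0 runs 1, rem=0, completes. Q0=[] Q1=[] Q2=[P1]
t=38-39: P1@Q2 runs 1, rem=0, completes. Q0=[] Q1=[] Q2=[]

Answer: P2,P4,P3,P1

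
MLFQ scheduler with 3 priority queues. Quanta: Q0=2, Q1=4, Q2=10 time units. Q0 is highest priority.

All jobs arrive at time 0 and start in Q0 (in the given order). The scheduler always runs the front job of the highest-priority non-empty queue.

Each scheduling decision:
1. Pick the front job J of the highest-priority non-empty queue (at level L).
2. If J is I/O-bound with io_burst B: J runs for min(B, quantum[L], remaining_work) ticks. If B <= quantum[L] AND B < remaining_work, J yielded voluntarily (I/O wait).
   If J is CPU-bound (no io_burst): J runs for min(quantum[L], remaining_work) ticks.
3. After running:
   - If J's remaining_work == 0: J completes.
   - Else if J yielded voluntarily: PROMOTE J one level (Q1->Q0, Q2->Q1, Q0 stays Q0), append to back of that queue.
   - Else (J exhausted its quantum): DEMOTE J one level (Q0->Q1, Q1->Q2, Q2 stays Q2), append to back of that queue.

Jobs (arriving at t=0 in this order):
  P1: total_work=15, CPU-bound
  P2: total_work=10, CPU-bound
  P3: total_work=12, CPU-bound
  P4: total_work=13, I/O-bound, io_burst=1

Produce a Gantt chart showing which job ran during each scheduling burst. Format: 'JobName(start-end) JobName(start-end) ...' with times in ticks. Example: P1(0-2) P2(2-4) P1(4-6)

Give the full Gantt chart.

t=0-2: P1@Q0 runs 2, rem=13, quantum used, demote→Q1. Q0=[P2,P3,P4] Q1=[P1] Q2=[]
t=2-4: P2@Q0 runs 2, rem=8, quantum used, demote→Q1. Q0=[P3,P4] Q1=[P1,P2] Q2=[]
t=4-6: P3@Q0 runs 2, rem=10, quantum used, demote→Q1. Q0=[P4] Q1=[P1,P2,P3] Q2=[]
t=6-7: P4@Q0 runs 1, rem=12, I/O yield, promote→Q0. Q0=[P4] Q1=[P1,P2,P3] Q2=[]
t=7-8: P4@Q0 runs 1, rem=11, I/O yield, promote→Q0. Q0=[P4] Q1=[P1,P2,P3] Q2=[]
t=8-9: P4@Q0 runs 1, rem=10, I/O yield, promote→Q0. Q0=[P4] Q1=[P1,P2,P3] Q2=[]
t=9-10: P4@Q0 runs 1, rem=9, I/O yield, promote→Q0. Q0=[P4] Q1=[P1,P2,P3] Q2=[]
t=10-11: P4@Q0 runs 1, rem=8, I/O yield, promote→Q0. Q0=[P4] Q1=[P1,P2,P3] Q2=[]
t=11-12: P4@Q0 runs 1, rem=7, I/O yield, promote→Q0. Q0=[P4] Q1=[P1,P2,P3] Q2=[]
t=12-13: P4@Q0 runs 1, rem=6, I/O yield, promote→Q0. Q0=[P4] Q1=[P1,P2,P3] Q2=[]
t=13-14: P4@Q0 runs 1, rem=5, I/O yield, promote→Q0. Q0=[P4] Q1=[P1,P2,P3] Q2=[]
t=14-15: P4@Q0 runs 1, rem=4, I/O yield, promote→Q0. Q0=[P4] Q1=[P1,P2,P3] Q2=[]
t=15-16: P4@Q0 runs 1, rem=3, I/O yield, promote→Q0. Q0=[P4] Q1=[P1,P2,P3] Q2=[]
t=16-17: P4@Q0 runs 1, rem=2, I/O yield, promote→Q0. Q0=[P4] Q1=[P1,P2,P3] Q2=[]
t=17-18: P4@Q0 runs 1, rem=1, I/O yield, promote→Q0. Q0=[P4] Q1=[P1,P2,P3] Q2=[]
t=18-19: P4@Q0 runs 1, rem=0, completes. Q0=[] Q1=[P1,P2,P3] Q2=[]
t=19-23: P1@Q1 runs 4, rem=9, quantum used, demote→Q2. Q0=[] Q1=[P2,P3] Q2=[P1]
t=23-27: P2@Q1 runs 4, rem=4, quantum used, demote→Q2. Q0=[] Q1=[P3] Q2=[P1,P2]
t=27-31: P3@Q1 runs 4, rem=6, quantum used, demote→Q2. Q0=[] Q1=[] Q2=[P1,P2,P3]
t=31-40: P1@Q2 runs 9, rem=0, completes. Q0=[] Q1=[] Q2=[P2,P3]
t=40-44: P2@Q2 runs 4, rem=0, completes. Q0=[] Q1=[] Q2=[P3]
t=44-50: P3@Q2 runs 6, rem=0, completes. Q0=[] Q1=[] Q2=[]

Answer: P1(0-2) P2(2-4) P3(4-6) P4(6-7) P4(7-8) P4(8-9) P4(9-10) P4(10-11) P4(11-12) P4(12-13) P4(13-14) P4(14-15) P4(15-16) P4(16-17) P4(17-18) P4(18-19) P1(19-23) P2(23-27) P3(27-31) P1(31-40) P2(40-44) P3(44-50)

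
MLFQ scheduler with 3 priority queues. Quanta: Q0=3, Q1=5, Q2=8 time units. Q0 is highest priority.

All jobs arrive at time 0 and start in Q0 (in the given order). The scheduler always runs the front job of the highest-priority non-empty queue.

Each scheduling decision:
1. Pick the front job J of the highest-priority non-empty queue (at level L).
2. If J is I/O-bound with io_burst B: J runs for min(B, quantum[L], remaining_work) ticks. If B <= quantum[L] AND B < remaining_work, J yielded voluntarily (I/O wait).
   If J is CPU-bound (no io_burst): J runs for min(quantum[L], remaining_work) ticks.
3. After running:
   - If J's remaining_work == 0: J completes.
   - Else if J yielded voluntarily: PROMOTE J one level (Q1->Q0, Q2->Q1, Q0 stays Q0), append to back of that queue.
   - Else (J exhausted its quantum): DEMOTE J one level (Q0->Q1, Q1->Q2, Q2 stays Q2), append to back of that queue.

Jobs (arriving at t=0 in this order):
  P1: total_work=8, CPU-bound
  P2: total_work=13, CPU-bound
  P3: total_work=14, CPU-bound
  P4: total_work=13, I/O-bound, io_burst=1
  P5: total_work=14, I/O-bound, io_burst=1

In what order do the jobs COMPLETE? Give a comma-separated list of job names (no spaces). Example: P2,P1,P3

t=0-3: P1@Q0 runs 3, rem=5, quantum used, demote→Q1. Q0=[P2,P3,P4,P5] Q1=[P1] Q2=[]
t=3-6: P2@Q0 runs 3, rem=10, quantum used, demote→Q1. Q0=[P3,P4,P5] Q1=[P1,P2] Q2=[]
t=6-9: P3@Q0 runs 3, rem=11, quantum used, demote→Q1. Q0=[P4,P5] Q1=[P1,P2,P3] Q2=[]
t=9-10: P4@Q0 runs 1, rem=12, I/O yield, promote→Q0. Q0=[P5,P4] Q1=[P1,P2,P3] Q2=[]
t=10-11: P5@Q0 runs 1, rem=13, I/O yield, promote→Q0. Q0=[P4,P5] Q1=[P1,P2,P3] Q2=[]
t=11-12: P4@Q0 runs 1, rem=11, I/O yield, promote→Q0. Q0=[P5,P4] Q1=[P1,P2,P3] Q2=[]
t=12-13: P5@Q0 runs 1, rem=12, I/O yield, promote→Q0. Q0=[P4,P5] Q1=[P1,P2,P3] Q2=[]
t=13-14: P4@Q0 runs 1, rem=10, I/O yield, promote→Q0. Q0=[P5,P4] Q1=[P1,P2,P3] Q2=[]
t=14-15: P5@Q0 runs 1, rem=11, I/O yield, promote→Q0. Q0=[P4,P5] Q1=[P1,P2,P3] Q2=[]
t=15-16: P4@Q0 runs 1, rem=9, I/O yield, promote→Q0. Q0=[P5,P4] Q1=[P1,P2,P3] Q2=[]
t=16-17: P5@Q0 runs 1, rem=10, I/O yield, promote→Q0. Q0=[P4,P5] Q1=[P1,P2,P3] Q2=[]
t=17-18: P4@Q0 runs 1, rem=8, I/O yield, promote→Q0. Q0=[P5,P4] Q1=[P1,P2,P3] Q2=[]
t=18-19: P5@Q0 runs 1, rem=9, I/O yield, promote→Q0. Q0=[P4,P5] Q1=[P1,P2,P3] Q2=[]
t=19-20: P4@Q0 runs 1, rem=7, I/O yield, promote→Q0. Q0=[P5,P4] Q1=[P1,P2,P3] Q2=[]
t=20-21: P5@Q0 runs 1, rem=8, I/O yield, promote→Q0. Q0=[P4,P5] Q1=[P1,P2,P3] Q2=[]
t=21-22: P4@Q0 runs 1, rem=6, I/O yield, promote→Q0. Q0=[P5,P4] Q1=[P1,P2,P3] Q2=[]
t=22-23: P5@Q0 runs 1, rem=7, I/O yield, promote→Q0. Q0=[P4,P5] Q1=[P1,P2,P3] Q2=[]
t=23-24: P4@Q0 runs 1, rem=5, I/O yield, promote→Q0. Q0=[P5,P4] Q1=[P1,P2,P3] Q2=[]
t=24-25: P5@Q0 runs 1, rem=6, I/O yield, promote→Q0. Q0=[P4,P5] Q1=[P1,P2,P3] Q2=[]
t=25-26: P4@Q0 runs 1, rem=4, I/O yield, promote→Q0. Q0=[P5,P4] Q1=[P1,P2,P3] Q2=[]
t=26-27: P5@Q0 runs 1, rem=5, I/O yield, promote→Q0. Q0=[P4,P5] Q1=[P1,P2,P3] Q2=[]
t=27-28: P4@Q0 runs 1, rem=3, I/O yield, promote→Q0. Q0=[P5,P4] Q1=[P1,P2,P3] Q2=[]
t=28-29: P5@Q0 runs 1, rem=4, I/O yield, promote→Q0. Q0=[P4,P5] Q1=[P1,P2,P3] Q2=[]
t=29-30: P4@Q0 runs 1, rem=2, I/O yield, promote→Q0. Q0=[P5,P4] Q1=[P1,P2,P3] Q2=[]
t=30-31: P5@Q0 runs 1, rem=3, I/O yield, promote→Q0. Q0=[P4,P5] Q1=[P1,P2,P3] Q2=[]
t=31-32: P4@Q0 runs 1, rem=1, I/O yield, promote→Q0. Q0=[P5,P4] Q1=[P1,P2,P3] Q2=[]
t=32-33: P5@Q0 runs 1, rem=2, I/O yield, promote→Q0. Q0=[P4,P5] Q1=[P1,P2,P3] Q2=[]
t=33-34: P4@Q0 runs 1, rem=0, completes. Q0=[P5] Q1=[P1,P2,P3] Q2=[]
t=34-35: P5@Q0 runs 1, rem=1, I/O yield, promote→Q0. Q0=[P5] Q1=[P1,P2,P3] Q2=[]
t=35-36: P5@Q0 runs 1, rem=0, completes. Q0=[] Q1=[P1,P2,P3] Q2=[]
t=36-41: P1@Q1 runs 5, rem=0, completes. Q0=[] Q1=[P2,P3] Q2=[]
t=41-46: P2@Q1 runs 5, rem=5, quantum used, demote→Q2. Q0=[] Q1=[P3] Q2=[P2]
t=46-51: P3@Q1 runs 5, rem=6, quantum used, demote→Q2. Q0=[] Q1=[] Q2=[P2,P3]
t=51-56: P2@Q2 runs 5, rem=0, completes. Q0=[] Q1=[] Q2=[P3]
t=56-62: P3@Q2 runs 6, rem=0, completes. Q0=[] Q1=[] Q2=[]

Answer: P4,P5,P1,P2,P3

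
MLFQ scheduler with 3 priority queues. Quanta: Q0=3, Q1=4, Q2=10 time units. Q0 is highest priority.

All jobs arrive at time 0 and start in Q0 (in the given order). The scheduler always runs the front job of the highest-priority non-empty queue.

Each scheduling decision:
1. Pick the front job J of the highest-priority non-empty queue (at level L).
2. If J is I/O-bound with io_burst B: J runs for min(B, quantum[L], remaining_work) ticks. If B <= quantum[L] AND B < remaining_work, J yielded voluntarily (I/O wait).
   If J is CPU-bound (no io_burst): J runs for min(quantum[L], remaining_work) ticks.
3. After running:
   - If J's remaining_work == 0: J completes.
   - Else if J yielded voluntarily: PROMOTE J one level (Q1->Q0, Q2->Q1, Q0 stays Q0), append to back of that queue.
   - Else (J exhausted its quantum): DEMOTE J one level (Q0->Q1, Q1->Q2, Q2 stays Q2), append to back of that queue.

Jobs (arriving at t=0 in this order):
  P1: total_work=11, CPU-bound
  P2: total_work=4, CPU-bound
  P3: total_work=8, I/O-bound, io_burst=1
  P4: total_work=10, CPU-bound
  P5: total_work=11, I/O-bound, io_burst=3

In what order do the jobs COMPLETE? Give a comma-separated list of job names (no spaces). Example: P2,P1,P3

t=0-3: P1@Q0 runs 3, rem=8, quantum used, demote→Q1. Q0=[P2,P3,P4,P5] Q1=[P1] Q2=[]
t=3-6: P2@Q0 runs 3, rem=1, quantum used, demote→Q1. Q0=[P3,P4,P5] Q1=[P1,P2] Q2=[]
t=6-7: P3@Q0 runs 1, rem=7, I/O yield, promote→Q0. Q0=[P4,P5,P3] Q1=[P1,P2] Q2=[]
t=7-10: P4@Q0 runs 3, rem=7, quantum used, demote→Q1. Q0=[P5,P3] Q1=[P1,P2,P4] Q2=[]
t=10-13: P5@Q0 runs 3, rem=8, I/O yield, promote→Q0. Q0=[P3,P5] Q1=[P1,P2,P4] Q2=[]
t=13-14: P3@Q0 runs 1, rem=6, I/O yield, promote→Q0. Q0=[P5,P3] Q1=[P1,P2,P4] Q2=[]
t=14-17: P5@Q0 runs 3, rem=5, I/O yield, promote→Q0. Q0=[P3,P5] Q1=[P1,P2,P4] Q2=[]
t=17-18: P3@Q0 runs 1, rem=5, I/O yield, promote→Q0. Q0=[P5,P3] Q1=[P1,P2,P4] Q2=[]
t=18-21: P5@Q0 runs 3, rem=2, I/O yield, promote→Q0. Q0=[P3,P5] Q1=[P1,P2,P4] Q2=[]
t=21-22: P3@Q0 runs 1, rem=4, I/O yield, promote→Q0. Q0=[P5,P3] Q1=[P1,P2,P4] Q2=[]
t=22-24: P5@Q0 runs 2, rem=0, completes. Q0=[P3] Q1=[P1,P2,P4] Q2=[]
t=24-25: P3@Q0 runs 1, rem=3, I/O yield, promote→Q0. Q0=[P3] Q1=[P1,P2,P4] Q2=[]
t=25-26: P3@Q0 runs 1, rem=2, I/O yield, promote→Q0. Q0=[P3] Q1=[P1,P2,P4] Q2=[]
t=26-27: P3@Q0 runs 1, rem=1, I/O yield, promote→Q0. Q0=[P3] Q1=[P1,P2,P4] Q2=[]
t=27-28: P3@Q0 runs 1, rem=0, completes. Q0=[] Q1=[P1,P2,P4] Q2=[]
t=28-32: P1@Q1 runs 4, rem=4, quantum used, demote→Q2. Q0=[] Q1=[P2,P4] Q2=[P1]
t=32-33: P2@Q1 runs 1, rem=0, completes. Q0=[] Q1=[P4] Q2=[P1]
t=33-37: P4@Q1 runs 4, rem=3, quantum used, demote→Q2. Q0=[] Q1=[] Q2=[P1,P4]
t=37-41: P1@Q2 runs 4, rem=0, completes. Q0=[] Q1=[] Q2=[P4]
t=41-44: P4@Q2 runs 3, rem=0, completes. Q0=[] Q1=[] Q2=[]

Answer: P5,P3,P2,P1,P4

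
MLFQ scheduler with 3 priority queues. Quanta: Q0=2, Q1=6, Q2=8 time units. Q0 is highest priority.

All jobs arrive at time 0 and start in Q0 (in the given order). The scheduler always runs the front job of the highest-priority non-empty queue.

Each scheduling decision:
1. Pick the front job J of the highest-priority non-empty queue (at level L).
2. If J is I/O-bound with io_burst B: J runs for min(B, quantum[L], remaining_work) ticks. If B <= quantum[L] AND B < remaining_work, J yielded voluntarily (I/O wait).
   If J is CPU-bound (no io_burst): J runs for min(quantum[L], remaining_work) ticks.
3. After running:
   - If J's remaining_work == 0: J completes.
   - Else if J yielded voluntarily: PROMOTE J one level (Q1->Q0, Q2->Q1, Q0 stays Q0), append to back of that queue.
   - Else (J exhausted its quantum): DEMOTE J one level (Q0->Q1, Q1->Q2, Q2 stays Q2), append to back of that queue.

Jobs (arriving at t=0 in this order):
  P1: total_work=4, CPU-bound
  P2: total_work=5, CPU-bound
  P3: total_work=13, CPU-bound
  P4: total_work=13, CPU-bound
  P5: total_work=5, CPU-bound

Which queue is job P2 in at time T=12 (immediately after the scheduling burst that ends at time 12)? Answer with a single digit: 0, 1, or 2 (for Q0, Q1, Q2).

Answer: 1

Derivation:
t=0-2: P1@Q0 runs 2, rem=2, quantum used, demote→Q1. Q0=[P2,P3,P4,P5] Q1=[P1] Q2=[]
t=2-4: P2@Q0 runs 2, rem=3, quantum used, demote→Q1. Q0=[P3,P4,P5] Q1=[P1,P2] Q2=[]
t=4-6: P3@Q0 runs 2, rem=11, quantum used, demote→Q1. Q0=[P4,P5] Q1=[P1,P2,P3] Q2=[]
t=6-8: P4@Q0 runs 2, rem=11, quantum used, demote→Q1. Q0=[P5] Q1=[P1,P2,P3,P4] Q2=[]
t=8-10: P5@Q0 runs 2, rem=3, quantum used, demote→Q1. Q0=[] Q1=[P1,P2,P3,P4,P5] Q2=[]
t=10-12: P1@Q1 runs 2, rem=0, completes. Q0=[] Q1=[P2,P3,P4,P5] Q2=[]
t=12-15: P2@Q1 runs 3, rem=0, completes. Q0=[] Q1=[P3,P4,P5] Q2=[]
t=15-21: P3@Q1 runs 6, rem=5, quantum used, demote→Q2. Q0=[] Q1=[P4,P5] Q2=[P3]
t=21-27: P4@Q1 runs 6, rem=5, quantum used, demote→Q2. Q0=[] Q1=[P5] Q2=[P3,P4]
t=27-30: P5@Q1 runs 3, rem=0, completes. Q0=[] Q1=[] Q2=[P3,P4]
t=30-35: P3@Q2 runs 5, rem=0, completes. Q0=[] Q1=[] Q2=[P4]
t=35-40: P4@Q2 runs 5, rem=0, completes. Q0=[] Q1=[] Q2=[]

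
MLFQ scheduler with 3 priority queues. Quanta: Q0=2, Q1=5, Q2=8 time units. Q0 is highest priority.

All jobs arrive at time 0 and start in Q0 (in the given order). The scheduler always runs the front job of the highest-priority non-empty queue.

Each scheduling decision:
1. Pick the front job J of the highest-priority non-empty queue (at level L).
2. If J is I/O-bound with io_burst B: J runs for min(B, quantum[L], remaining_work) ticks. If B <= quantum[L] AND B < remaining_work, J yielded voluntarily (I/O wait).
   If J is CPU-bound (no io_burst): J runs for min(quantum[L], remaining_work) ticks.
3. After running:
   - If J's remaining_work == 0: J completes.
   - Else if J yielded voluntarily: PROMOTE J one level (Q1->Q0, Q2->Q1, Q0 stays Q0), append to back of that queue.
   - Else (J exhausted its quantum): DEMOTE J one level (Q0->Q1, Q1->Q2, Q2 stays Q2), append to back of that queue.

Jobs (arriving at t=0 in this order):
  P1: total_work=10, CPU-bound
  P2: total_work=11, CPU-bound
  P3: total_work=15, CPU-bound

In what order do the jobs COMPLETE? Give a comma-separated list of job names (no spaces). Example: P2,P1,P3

Answer: P1,P2,P3

Derivation:
t=0-2: P1@Q0 runs 2, rem=8, quantum used, demote→Q1. Q0=[P2,P3] Q1=[P1] Q2=[]
t=2-4: P2@Q0 runs 2, rem=9, quantum used, demote→Q1. Q0=[P3] Q1=[P1,P2] Q2=[]
t=4-6: P3@Q0 runs 2, rem=13, quantum used, demote→Q1. Q0=[] Q1=[P1,P2,P3] Q2=[]
t=6-11: P1@Q1 runs 5, rem=3, quantum used, demote→Q2. Q0=[] Q1=[P2,P3] Q2=[P1]
t=11-16: P2@Q1 runs 5, rem=4, quantum used, demote→Q2. Q0=[] Q1=[P3] Q2=[P1,P2]
t=16-21: P3@Q1 runs 5, rem=8, quantum used, demote→Q2. Q0=[] Q1=[] Q2=[P1,P2,P3]
t=21-24: P1@Q2 runs 3, rem=0, completes. Q0=[] Q1=[] Q2=[P2,P3]
t=24-28: P2@Q2 runs 4, rem=0, completes. Q0=[] Q1=[] Q2=[P3]
t=28-36: P3@Q2 runs 8, rem=0, completes. Q0=[] Q1=[] Q2=[]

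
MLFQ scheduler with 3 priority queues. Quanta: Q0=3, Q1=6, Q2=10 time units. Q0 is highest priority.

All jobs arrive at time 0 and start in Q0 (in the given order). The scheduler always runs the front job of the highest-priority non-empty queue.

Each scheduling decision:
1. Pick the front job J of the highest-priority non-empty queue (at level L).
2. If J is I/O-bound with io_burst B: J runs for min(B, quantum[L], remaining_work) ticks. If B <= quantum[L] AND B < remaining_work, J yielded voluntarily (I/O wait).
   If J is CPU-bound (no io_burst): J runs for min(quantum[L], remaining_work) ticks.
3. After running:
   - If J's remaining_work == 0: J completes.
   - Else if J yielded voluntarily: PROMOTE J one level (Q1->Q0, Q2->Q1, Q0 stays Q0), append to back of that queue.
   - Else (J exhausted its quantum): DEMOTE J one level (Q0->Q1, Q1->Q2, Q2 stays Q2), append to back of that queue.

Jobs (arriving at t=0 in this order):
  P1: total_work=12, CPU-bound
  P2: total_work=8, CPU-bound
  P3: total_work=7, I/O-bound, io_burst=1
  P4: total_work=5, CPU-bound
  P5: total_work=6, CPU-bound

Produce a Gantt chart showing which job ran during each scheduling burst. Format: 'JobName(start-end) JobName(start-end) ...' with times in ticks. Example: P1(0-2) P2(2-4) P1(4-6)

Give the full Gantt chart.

Answer: P1(0-3) P2(3-6) P3(6-7) P4(7-10) P5(10-13) P3(13-14) P3(14-15) P3(15-16) P3(16-17) P3(17-18) P3(18-19) P1(19-25) P2(25-30) P4(30-32) P5(32-35) P1(35-38)

Derivation:
t=0-3: P1@Q0 runs 3, rem=9, quantum used, demote→Q1. Q0=[P2,P3,P4,P5] Q1=[P1] Q2=[]
t=3-6: P2@Q0 runs 3, rem=5, quantum used, demote→Q1. Q0=[P3,P4,P5] Q1=[P1,P2] Q2=[]
t=6-7: P3@Q0 runs 1, rem=6, I/O yield, promote→Q0. Q0=[P4,P5,P3] Q1=[P1,P2] Q2=[]
t=7-10: P4@Q0 runs 3, rem=2, quantum used, demote→Q1. Q0=[P5,P3] Q1=[P1,P2,P4] Q2=[]
t=10-13: P5@Q0 runs 3, rem=3, quantum used, demote→Q1. Q0=[P3] Q1=[P1,P2,P4,P5] Q2=[]
t=13-14: P3@Q0 runs 1, rem=5, I/O yield, promote→Q0. Q0=[P3] Q1=[P1,P2,P4,P5] Q2=[]
t=14-15: P3@Q0 runs 1, rem=4, I/O yield, promote→Q0. Q0=[P3] Q1=[P1,P2,P4,P5] Q2=[]
t=15-16: P3@Q0 runs 1, rem=3, I/O yield, promote→Q0. Q0=[P3] Q1=[P1,P2,P4,P5] Q2=[]
t=16-17: P3@Q0 runs 1, rem=2, I/O yield, promote→Q0. Q0=[P3] Q1=[P1,P2,P4,P5] Q2=[]
t=17-18: P3@Q0 runs 1, rem=1, I/O yield, promote→Q0. Q0=[P3] Q1=[P1,P2,P4,P5] Q2=[]
t=18-19: P3@Q0 runs 1, rem=0, completes. Q0=[] Q1=[P1,P2,P4,P5] Q2=[]
t=19-25: P1@Q1 runs 6, rem=3, quantum used, demote→Q2. Q0=[] Q1=[P2,P4,P5] Q2=[P1]
t=25-30: P2@Q1 runs 5, rem=0, completes. Q0=[] Q1=[P4,P5] Q2=[P1]
t=30-32: P4@Q1 runs 2, rem=0, completes. Q0=[] Q1=[P5] Q2=[P1]
t=32-35: P5@Q1 runs 3, rem=0, completes. Q0=[] Q1=[] Q2=[P1]
t=35-38: P1@Q2 runs 3, rem=0, completes. Q0=[] Q1=[] Q2=[]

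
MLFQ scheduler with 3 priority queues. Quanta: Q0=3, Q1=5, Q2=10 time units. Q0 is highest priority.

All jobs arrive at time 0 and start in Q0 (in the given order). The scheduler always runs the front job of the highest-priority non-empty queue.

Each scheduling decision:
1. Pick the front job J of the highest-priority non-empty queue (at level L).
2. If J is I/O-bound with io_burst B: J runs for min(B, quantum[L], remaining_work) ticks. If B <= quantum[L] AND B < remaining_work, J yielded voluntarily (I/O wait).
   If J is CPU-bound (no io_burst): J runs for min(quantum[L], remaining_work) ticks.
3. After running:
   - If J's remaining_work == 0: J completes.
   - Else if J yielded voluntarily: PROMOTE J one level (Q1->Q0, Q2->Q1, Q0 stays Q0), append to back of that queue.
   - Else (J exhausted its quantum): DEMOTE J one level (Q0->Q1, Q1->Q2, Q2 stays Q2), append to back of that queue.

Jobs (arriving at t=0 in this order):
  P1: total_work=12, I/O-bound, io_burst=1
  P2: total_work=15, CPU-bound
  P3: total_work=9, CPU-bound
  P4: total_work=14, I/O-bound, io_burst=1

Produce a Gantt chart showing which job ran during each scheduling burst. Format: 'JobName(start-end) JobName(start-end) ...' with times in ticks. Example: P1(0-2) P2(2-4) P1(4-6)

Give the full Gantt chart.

Answer: P1(0-1) P2(1-4) P3(4-7) P4(7-8) P1(8-9) P4(9-10) P1(10-11) P4(11-12) P1(12-13) P4(13-14) P1(14-15) P4(15-16) P1(16-17) P4(17-18) P1(18-19) P4(19-20) P1(20-21) P4(21-22) P1(22-23) P4(23-24) P1(24-25) P4(25-26) P1(26-27) P4(27-28) P1(28-29) P4(29-30) P4(30-31) P4(31-32) P2(32-37) P3(37-42) P2(42-49) P3(49-50)

Derivation:
t=0-1: P1@Q0 runs 1, rem=11, I/O yield, promote→Q0. Q0=[P2,P3,P4,P1] Q1=[] Q2=[]
t=1-4: P2@Q0 runs 3, rem=12, quantum used, demote→Q1. Q0=[P3,P4,P1] Q1=[P2] Q2=[]
t=4-7: P3@Q0 runs 3, rem=6, quantum used, demote→Q1. Q0=[P4,P1] Q1=[P2,P3] Q2=[]
t=7-8: P4@Q0 runs 1, rem=13, I/O yield, promote→Q0. Q0=[P1,P4] Q1=[P2,P3] Q2=[]
t=8-9: P1@Q0 runs 1, rem=10, I/O yield, promote→Q0. Q0=[P4,P1] Q1=[P2,P3] Q2=[]
t=9-10: P4@Q0 runs 1, rem=12, I/O yield, promote→Q0. Q0=[P1,P4] Q1=[P2,P3] Q2=[]
t=10-11: P1@Q0 runs 1, rem=9, I/O yield, promote→Q0. Q0=[P4,P1] Q1=[P2,P3] Q2=[]
t=11-12: P4@Q0 runs 1, rem=11, I/O yield, promote→Q0. Q0=[P1,P4] Q1=[P2,P3] Q2=[]
t=12-13: P1@Q0 runs 1, rem=8, I/O yield, promote→Q0. Q0=[P4,P1] Q1=[P2,P3] Q2=[]
t=13-14: P4@Q0 runs 1, rem=10, I/O yield, promote→Q0. Q0=[P1,P4] Q1=[P2,P3] Q2=[]
t=14-15: P1@Q0 runs 1, rem=7, I/O yield, promote→Q0. Q0=[P4,P1] Q1=[P2,P3] Q2=[]
t=15-16: P4@Q0 runs 1, rem=9, I/O yield, promote→Q0. Q0=[P1,P4] Q1=[P2,P3] Q2=[]
t=16-17: P1@Q0 runs 1, rem=6, I/O yield, promote→Q0. Q0=[P4,P1] Q1=[P2,P3] Q2=[]
t=17-18: P4@Q0 runs 1, rem=8, I/O yield, promote→Q0. Q0=[P1,P4] Q1=[P2,P3] Q2=[]
t=18-19: P1@Q0 runs 1, rem=5, I/O yield, promote→Q0. Q0=[P4,P1] Q1=[P2,P3] Q2=[]
t=19-20: P4@Q0 runs 1, rem=7, I/O yield, promote→Q0. Q0=[P1,P4] Q1=[P2,P3] Q2=[]
t=20-21: P1@Q0 runs 1, rem=4, I/O yield, promote→Q0. Q0=[P4,P1] Q1=[P2,P3] Q2=[]
t=21-22: P4@Q0 runs 1, rem=6, I/O yield, promote→Q0. Q0=[P1,P4] Q1=[P2,P3] Q2=[]
t=22-23: P1@Q0 runs 1, rem=3, I/O yield, promote→Q0. Q0=[P4,P1] Q1=[P2,P3] Q2=[]
t=23-24: P4@Q0 runs 1, rem=5, I/O yield, promote→Q0. Q0=[P1,P4] Q1=[P2,P3] Q2=[]
t=24-25: P1@Q0 runs 1, rem=2, I/O yield, promote→Q0. Q0=[P4,P1] Q1=[P2,P3] Q2=[]
t=25-26: P4@Q0 runs 1, rem=4, I/O yield, promote→Q0. Q0=[P1,P4] Q1=[P2,P3] Q2=[]
t=26-27: P1@Q0 runs 1, rem=1, I/O yield, promote→Q0. Q0=[P4,P1] Q1=[P2,P3] Q2=[]
t=27-28: P4@Q0 runs 1, rem=3, I/O yield, promote→Q0. Q0=[P1,P4] Q1=[P2,P3] Q2=[]
t=28-29: P1@Q0 runs 1, rem=0, completes. Q0=[P4] Q1=[P2,P3] Q2=[]
t=29-30: P4@Q0 runs 1, rem=2, I/O yield, promote→Q0. Q0=[P4] Q1=[P2,P3] Q2=[]
t=30-31: P4@Q0 runs 1, rem=1, I/O yield, promote→Q0. Q0=[P4] Q1=[P2,P3] Q2=[]
t=31-32: P4@Q0 runs 1, rem=0, completes. Q0=[] Q1=[P2,P3] Q2=[]
t=32-37: P2@Q1 runs 5, rem=7, quantum used, demote→Q2. Q0=[] Q1=[P3] Q2=[P2]
t=37-42: P3@Q1 runs 5, rem=1, quantum used, demote→Q2. Q0=[] Q1=[] Q2=[P2,P3]
t=42-49: P2@Q2 runs 7, rem=0, completes. Q0=[] Q1=[] Q2=[P3]
t=49-50: P3@Q2 runs 1, rem=0, completes. Q0=[] Q1=[] Q2=[]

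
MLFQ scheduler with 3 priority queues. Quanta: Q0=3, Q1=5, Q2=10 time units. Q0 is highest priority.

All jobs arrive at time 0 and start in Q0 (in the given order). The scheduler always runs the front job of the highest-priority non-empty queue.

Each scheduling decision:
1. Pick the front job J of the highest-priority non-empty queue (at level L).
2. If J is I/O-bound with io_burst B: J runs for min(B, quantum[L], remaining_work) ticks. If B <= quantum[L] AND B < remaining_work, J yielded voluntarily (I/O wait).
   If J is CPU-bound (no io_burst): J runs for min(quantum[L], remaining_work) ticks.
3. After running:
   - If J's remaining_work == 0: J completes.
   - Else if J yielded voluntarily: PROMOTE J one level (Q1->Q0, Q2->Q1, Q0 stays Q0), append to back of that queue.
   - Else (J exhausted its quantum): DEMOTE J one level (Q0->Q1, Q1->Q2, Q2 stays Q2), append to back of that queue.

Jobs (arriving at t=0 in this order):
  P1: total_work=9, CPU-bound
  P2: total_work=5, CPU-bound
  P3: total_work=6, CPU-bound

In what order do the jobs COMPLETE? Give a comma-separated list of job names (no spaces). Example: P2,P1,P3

Answer: P2,P3,P1

Derivation:
t=0-3: P1@Q0 runs 3, rem=6, quantum used, demote→Q1. Q0=[P2,P3] Q1=[P1] Q2=[]
t=3-6: P2@Q0 runs 3, rem=2, quantum used, demote→Q1. Q0=[P3] Q1=[P1,P2] Q2=[]
t=6-9: P3@Q0 runs 3, rem=3, quantum used, demote→Q1. Q0=[] Q1=[P1,P2,P3] Q2=[]
t=9-14: P1@Q1 runs 5, rem=1, quantum used, demote→Q2. Q0=[] Q1=[P2,P3] Q2=[P1]
t=14-16: P2@Q1 runs 2, rem=0, completes. Q0=[] Q1=[P3] Q2=[P1]
t=16-19: P3@Q1 runs 3, rem=0, completes. Q0=[] Q1=[] Q2=[P1]
t=19-20: P1@Q2 runs 1, rem=0, completes. Q0=[] Q1=[] Q2=[]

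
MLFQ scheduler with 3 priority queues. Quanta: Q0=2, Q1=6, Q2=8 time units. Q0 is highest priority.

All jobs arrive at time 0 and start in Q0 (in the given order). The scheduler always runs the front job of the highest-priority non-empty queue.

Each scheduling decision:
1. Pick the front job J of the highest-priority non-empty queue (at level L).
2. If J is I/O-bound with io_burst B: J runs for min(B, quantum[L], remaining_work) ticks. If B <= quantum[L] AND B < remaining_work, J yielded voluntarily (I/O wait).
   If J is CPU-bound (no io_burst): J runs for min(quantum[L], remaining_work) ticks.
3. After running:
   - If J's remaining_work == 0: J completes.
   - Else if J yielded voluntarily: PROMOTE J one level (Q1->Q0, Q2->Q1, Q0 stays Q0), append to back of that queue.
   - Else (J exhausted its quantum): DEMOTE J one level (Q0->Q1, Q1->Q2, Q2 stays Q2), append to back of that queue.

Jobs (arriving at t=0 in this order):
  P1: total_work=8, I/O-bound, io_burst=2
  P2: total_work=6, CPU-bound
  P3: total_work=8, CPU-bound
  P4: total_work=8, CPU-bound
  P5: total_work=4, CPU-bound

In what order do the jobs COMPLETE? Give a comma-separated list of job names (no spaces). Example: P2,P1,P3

Answer: P1,P2,P3,P4,P5

Derivation:
t=0-2: P1@Q0 runs 2, rem=6, I/O yield, promote→Q0. Q0=[P2,P3,P4,P5,P1] Q1=[] Q2=[]
t=2-4: P2@Q0 runs 2, rem=4, quantum used, demote→Q1. Q0=[P3,P4,P5,P1] Q1=[P2] Q2=[]
t=4-6: P3@Q0 runs 2, rem=6, quantum used, demote→Q1. Q0=[P4,P5,P1] Q1=[P2,P3] Q2=[]
t=6-8: P4@Q0 runs 2, rem=6, quantum used, demote→Q1. Q0=[P5,P1] Q1=[P2,P3,P4] Q2=[]
t=8-10: P5@Q0 runs 2, rem=2, quantum used, demote→Q1. Q0=[P1] Q1=[P2,P3,P4,P5] Q2=[]
t=10-12: P1@Q0 runs 2, rem=4, I/O yield, promote→Q0. Q0=[P1] Q1=[P2,P3,P4,P5] Q2=[]
t=12-14: P1@Q0 runs 2, rem=2, I/O yield, promote→Q0. Q0=[P1] Q1=[P2,P3,P4,P5] Q2=[]
t=14-16: P1@Q0 runs 2, rem=0, completes. Q0=[] Q1=[P2,P3,P4,P5] Q2=[]
t=16-20: P2@Q1 runs 4, rem=0, completes. Q0=[] Q1=[P3,P4,P5] Q2=[]
t=20-26: P3@Q1 runs 6, rem=0, completes. Q0=[] Q1=[P4,P5] Q2=[]
t=26-32: P4@Q1 runs 6, rem=0, completes. Q0=[] Q1=[P5] Q2=[]
t=32-34: P5@Q1 runs 2, rem=0, completes. Q0=[] Q1=[] Q2=[]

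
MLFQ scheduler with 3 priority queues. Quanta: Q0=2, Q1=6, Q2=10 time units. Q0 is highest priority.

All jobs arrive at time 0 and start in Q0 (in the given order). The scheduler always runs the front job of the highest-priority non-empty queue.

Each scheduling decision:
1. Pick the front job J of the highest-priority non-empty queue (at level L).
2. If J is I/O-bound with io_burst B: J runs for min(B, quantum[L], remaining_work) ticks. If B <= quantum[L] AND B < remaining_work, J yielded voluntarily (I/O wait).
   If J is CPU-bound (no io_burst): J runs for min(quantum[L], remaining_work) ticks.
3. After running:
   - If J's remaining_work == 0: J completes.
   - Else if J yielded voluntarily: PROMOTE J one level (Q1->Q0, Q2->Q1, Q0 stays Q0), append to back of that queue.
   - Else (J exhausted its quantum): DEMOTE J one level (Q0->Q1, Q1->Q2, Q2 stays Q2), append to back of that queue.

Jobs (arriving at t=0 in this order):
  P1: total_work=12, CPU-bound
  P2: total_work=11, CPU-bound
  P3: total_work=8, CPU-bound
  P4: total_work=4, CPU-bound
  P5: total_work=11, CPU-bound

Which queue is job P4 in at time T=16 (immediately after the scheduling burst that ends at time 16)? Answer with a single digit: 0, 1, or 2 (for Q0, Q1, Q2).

Answer: 1

Derivation:
t=0-2: P1@Q0 runs 2, rem=10, quantum used, demote→Q1. Q0=[P2,P3,P4,P5] Q1=[P1] Q2=[]
t=2-4: P2@Q0 runs 2, rem=9, quantum used, demote→Q1. Q0=[P3,P4,P5] Q1=[P1,P2] Q2=[]
t=4-6: P3@Q0 runs 2, rem=6, quantum used, demote→Q1. Q0=[P4,P5] Q1=[P1,P2,P3] Q2=[]
t=6-8: P4@Q0 runs 2, rem=2, quantum used, demote→Q1. Q0=[P5] Q1=[P1,P2,P3,P4] Q2=[]
t=8-10: P5@Q0 runs 2, rem=9, quantum used, demote→Q1. Q0=[] Q1=[P1,P2,P3,P4,P5] Q2=[]
t=10-16: P1@Q1 runs 6, rem=4, quantum used, demote→Q2. Q0=[] Q1=[P2,P3,P4,P5] Q2=[P1]
t=16-22: P2@Q1 runs 6, rem=3, quantum used, demote→Q2. Q0=[] Q1=[P3,P4,P5] Q2=[P1,P2]
t=22-28: P3@Q1 runs 6, rem=0, completes. Q0=[] Q1=[P4,P5] Q2=[P1,P2]
t=28-30: P4@Q1 runs 2, rem=0, completes. Q0=[] Q1=[P5] Q2=[P1,P2]
t=30-36: P5@Q1 runs 6, rem=3, quantum used, demote→Q2. Q0=[] Q1=[] Q2=[P1,P2,P5]
t=36-40: P1@Q2 runs 4, rem=0, completes. Q0=[] Q1=[] Q2=[P2,P5]
t=40-43: P2@Q2 runs 3, rem=0, completes. Q0=[] Q1=[] Q2=[P5]
t=43-46: P5@Q2 runs 3, rem=0, completes. Q0=[] Q1=[] Q2=[]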